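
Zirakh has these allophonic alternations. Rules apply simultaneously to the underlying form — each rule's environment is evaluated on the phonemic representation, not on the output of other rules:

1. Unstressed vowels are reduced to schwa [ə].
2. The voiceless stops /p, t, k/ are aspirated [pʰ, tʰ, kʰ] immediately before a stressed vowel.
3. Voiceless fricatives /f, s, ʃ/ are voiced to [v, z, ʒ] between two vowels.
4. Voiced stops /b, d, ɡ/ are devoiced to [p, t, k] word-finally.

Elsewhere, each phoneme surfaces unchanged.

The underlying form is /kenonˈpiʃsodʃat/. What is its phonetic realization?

/k/ (word-initial) is in the target of rule 2 but the environment (immediately before a stressed vowel) is not met → [k].
/e/ (between /k/ and /n/): in an unstressed syllable, so rule 1 applies → [ə].
/n/ stays [n].
/o/ meets the environment for rule 1 (in an unstressed syllable) → [ə].
/n/ (between /o/ and /p/): no rule targets it → [n].
Rule 2 applies to /p/ (between /n/ and /i/: immediately before a stressed vowel) → [pʰ].
/i/ (between /p/ and /ʃ/) is in the target of rule 1 but the environment (in an unstressed syllable) is not met → [i].
/ʃ/ (between /i/ and /s/): rule 3 targets it, but not between two vowels → unchanged [ʃ].
/s/ (between /ʃ/ and /o/) fails the environment for rule 3, so it stays [s].
Rule 1 applies to /o/ (between /s/ and /d/: in an unstressed syllable) → [ə].
/d/ (between /o/ and /ʃ/) fails the environment for rule 4, so it stays [d].
/ʃ/ (between /d/ and /a/) fails the environment for rule 3, so it stays [ʃ].
/a/ — between /ʃ/ and /t/, in an unstressed syllable — surfaces as [ə] (rule 1).
/t/ (word-final) is in the target of rule 2 but the environment (immediately before a stressed vowel) is not met → [t].

[kənənˈpʰiʃsədʃət]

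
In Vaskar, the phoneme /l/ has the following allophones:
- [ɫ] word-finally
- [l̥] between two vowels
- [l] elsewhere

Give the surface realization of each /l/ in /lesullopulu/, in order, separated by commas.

Occurrence 1 (position 1): no conditioning environment matches → elsewhere allophone [l].
Occurrence 2 (position 5): no conditioning environment matches → elsewhere allophone [l].
Occurrence 3 (position 6): no conditioning environment matches → elsewhere allophone [l].
Occurrence 4 (position 10): between two vowels → [l̥].

[l], [l], [l], [l̥]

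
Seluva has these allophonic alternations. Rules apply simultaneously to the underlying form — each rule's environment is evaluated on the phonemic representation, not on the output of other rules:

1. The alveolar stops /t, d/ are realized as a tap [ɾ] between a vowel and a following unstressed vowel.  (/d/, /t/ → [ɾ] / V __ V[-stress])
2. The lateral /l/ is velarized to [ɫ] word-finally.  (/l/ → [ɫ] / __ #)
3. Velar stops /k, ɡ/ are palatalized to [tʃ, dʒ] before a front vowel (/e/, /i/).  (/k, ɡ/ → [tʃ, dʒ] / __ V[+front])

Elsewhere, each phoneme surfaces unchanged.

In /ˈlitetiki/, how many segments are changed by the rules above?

3

Segments that undergo a rule: /t/ → [ɾ] (rule 1); /t/ → [ɾ] (rule 1); /k/ → [tʃ] (rule 3).
All other segments surface unchanged.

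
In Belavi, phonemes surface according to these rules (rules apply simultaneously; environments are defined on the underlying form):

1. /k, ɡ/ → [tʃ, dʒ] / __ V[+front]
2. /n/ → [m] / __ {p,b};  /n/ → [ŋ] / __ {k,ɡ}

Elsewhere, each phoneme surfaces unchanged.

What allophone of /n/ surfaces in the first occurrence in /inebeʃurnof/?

/n/ — between /i/ and /e/; rule 2 does not apply here → [n].

[n]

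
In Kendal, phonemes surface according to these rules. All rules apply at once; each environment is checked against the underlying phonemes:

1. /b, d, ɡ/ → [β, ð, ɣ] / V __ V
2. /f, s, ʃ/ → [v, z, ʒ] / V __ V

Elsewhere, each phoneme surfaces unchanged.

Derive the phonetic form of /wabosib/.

[waβozib]

/w/ stays [w].
/a/ stays [a].
/b/ meets the environment for rule 1 (between two vowels) → [β].
/o/ — not in any rule's target class → [o].
Rule 2 applies to /s/ (between /o/ and /i/: between two vowels) → [z].
/i/ (between /s/ and /b/): no rule targets it → [i].
/b/ — word-final; rule 1 does not apply here → [b].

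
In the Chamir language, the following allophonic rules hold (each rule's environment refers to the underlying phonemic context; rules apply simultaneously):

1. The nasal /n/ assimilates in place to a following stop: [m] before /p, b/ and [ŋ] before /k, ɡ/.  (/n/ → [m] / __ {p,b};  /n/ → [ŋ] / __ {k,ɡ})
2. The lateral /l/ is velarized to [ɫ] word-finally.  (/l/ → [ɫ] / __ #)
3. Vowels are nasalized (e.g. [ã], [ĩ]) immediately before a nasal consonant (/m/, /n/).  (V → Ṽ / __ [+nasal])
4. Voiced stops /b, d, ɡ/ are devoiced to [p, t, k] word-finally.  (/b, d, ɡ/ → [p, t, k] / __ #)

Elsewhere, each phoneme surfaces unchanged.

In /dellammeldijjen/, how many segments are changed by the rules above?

2

Segments that undergo a rule: /a/ → [ã] (rule 3); /e/ → [ẽ] (rule 3).
All other segments surface unchanged.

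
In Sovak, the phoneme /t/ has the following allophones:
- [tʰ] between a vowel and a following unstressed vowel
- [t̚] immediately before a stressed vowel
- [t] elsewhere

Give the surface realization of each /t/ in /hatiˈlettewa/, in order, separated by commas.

[tʰ], [t], [t]

Occurrence 1 (position 3): between a vowel and a following unstressed vowel → [tʰ].
Occurrence 2 (position 7): no conditioning environment matches → elsewhere allophone [t].
Occurrence 3 (position 8): no conditioning environment matches → elsewhere allophone [t].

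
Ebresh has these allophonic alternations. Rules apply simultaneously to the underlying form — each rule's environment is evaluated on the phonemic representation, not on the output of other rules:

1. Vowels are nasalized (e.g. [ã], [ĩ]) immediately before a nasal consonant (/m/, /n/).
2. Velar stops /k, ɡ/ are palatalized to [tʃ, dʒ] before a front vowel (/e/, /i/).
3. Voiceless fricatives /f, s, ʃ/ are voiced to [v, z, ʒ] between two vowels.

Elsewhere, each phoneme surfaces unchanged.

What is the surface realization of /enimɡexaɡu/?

/e/ — word-initial, before a nasal consonant — surfaces as [ẽ] (rule 1).
/n/ (between /e/ and /i/) is unaffected → [n].
/i/ (between /n/ and /m/) occurs before a nasal consonant → [ĩ] by rule 1.
/m/ — not in any rule's target class → [m].
/ɡ/ — between /m/ and /e/, before a front vowel — surfaces as [dʒ] (rule 2).
/e/ (between /ɡ/ and /x/): rule 1 targets it, but not before a nasal consonant → unchanged [e].
/x/ (between /e/ and /a/): no rule targets it → [x].
/a/ — between /x/ and /ɡ/; rule 1 does not apply here → [a].
/ɡ/ — between /a/ and /u/; rule 2 does not apply here → [ɡ].
/u/ (word-final) is in the target of rule 1 but the environment (before a nasal consonant) is not met → [u].

[ẽnĩmdʒexaɡu]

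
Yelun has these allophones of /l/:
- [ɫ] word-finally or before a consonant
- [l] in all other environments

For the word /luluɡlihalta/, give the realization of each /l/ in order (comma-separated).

[l], [l], [l], [ɫ]

Occurrence 1 (position 1): no conditioning environment matches → elsewhere allophone [l].
Occurrence 2 (position 3): no conditioning environment matches → elsewhere allophone [l].
Occurrence 3 (position 6): no conditioning environment matches → elsewhere allophone [l].
Occurrence 4 (position 10): word-finally or before a consonant → [ɫ].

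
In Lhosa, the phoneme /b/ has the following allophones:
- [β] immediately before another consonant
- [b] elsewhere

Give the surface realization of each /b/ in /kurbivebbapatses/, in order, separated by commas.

[b], [β], [b]

Occurrence 1 (position 4): no conditioning environment matches → elsewhere allophone [b].
Occurrence 2 (position 8): immediately before another consonant → [β].
Occurrence 3 (position 9): no conditioning environment matches → elsewhere allophone [b].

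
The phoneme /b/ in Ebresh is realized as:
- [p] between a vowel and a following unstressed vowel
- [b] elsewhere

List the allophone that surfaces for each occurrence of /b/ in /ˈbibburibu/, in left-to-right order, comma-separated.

[b], [b], [b], [p]

Occurrence 1 (position 1): no conditioning environment matches → elsewhere allophone [b].
Occurrence 2 (position 3): no conditioning environment matches → elsewhere allophone [b].
Occurrence 3 (position 4): no conditioning environment matches → elsewhere allophone [b].
Occurrence 4 (position 8): between a vowel and a following unstressed vowel → [p].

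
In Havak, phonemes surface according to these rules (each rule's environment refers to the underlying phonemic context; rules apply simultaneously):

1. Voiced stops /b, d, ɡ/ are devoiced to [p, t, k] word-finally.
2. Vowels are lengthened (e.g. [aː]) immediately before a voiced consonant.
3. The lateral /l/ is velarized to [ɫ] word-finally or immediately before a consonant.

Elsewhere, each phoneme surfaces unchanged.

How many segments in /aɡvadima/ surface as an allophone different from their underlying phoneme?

3

Segments that undergo a rule: /a/ → [aː] (rule 2); /a/ → [aː] (rule 2); /i/ → [iː] (rule 2).
All other segments surface unchanged.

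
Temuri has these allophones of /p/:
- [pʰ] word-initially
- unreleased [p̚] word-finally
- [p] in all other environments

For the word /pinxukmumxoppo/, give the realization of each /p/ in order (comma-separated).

[pʰ], [p], [p]

Occurrence 1 (position 1): word-initially → [pʰ].
Occurrence 2 (position 12): no conditioning environment matches → elsewhere allophone [p].
Occurrence 3 (position 13): no conditioning environment matches → elsewhere allophone [p].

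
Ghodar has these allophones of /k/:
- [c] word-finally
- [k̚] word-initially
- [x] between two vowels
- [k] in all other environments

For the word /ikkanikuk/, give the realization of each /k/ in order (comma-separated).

[k], [k], [x], [c]

Occurrence 1 (position 2): no conditioning environment matches → elsewhere allophone [k].
Occurrence 2 (position 3): no conditioning environment matches → elsewhere allophone [k].
Occurrence 3 (position 7): between two vowels → [x].
Occurrence 4 (position 9): word-finally → [c].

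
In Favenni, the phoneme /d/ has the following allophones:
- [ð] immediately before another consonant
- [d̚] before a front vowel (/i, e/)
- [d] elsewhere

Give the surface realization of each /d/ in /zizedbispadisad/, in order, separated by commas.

Occurrence 1 (position 5): immediately before another consonant → [ð].
Occurrence 2 (position 11): before a front vowel (/i, e/) → [d̚].
Occurrence 3 (position 15): no conditioning environment matches → elsewhere allophone [d].

[ð], [d̚], [d]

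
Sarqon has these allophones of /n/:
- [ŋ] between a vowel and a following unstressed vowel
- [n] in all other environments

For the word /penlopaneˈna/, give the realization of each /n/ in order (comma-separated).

[n], [ŋ], [n]

Occurrence 1 (position 3): no conditioning environment matches → elsewhere allophone [n].
Occurrence 2 (position 8): between a vowel and a following unstressed vowel → [ŋ].
Occurrence 3 (position 10): no conditioning environment matches → elsewhere allophone [n].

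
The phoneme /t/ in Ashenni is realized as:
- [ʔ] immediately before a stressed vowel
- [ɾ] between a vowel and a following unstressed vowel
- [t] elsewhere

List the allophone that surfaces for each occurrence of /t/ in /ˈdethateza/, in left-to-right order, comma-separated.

Occurrence 1 (position 3): no conditioning environment matches → elsewhere allophone [t].
Occurrence 2 (position 6): between a vowel and a following unstressed vowel → [ɾ].

[t], [ɾ]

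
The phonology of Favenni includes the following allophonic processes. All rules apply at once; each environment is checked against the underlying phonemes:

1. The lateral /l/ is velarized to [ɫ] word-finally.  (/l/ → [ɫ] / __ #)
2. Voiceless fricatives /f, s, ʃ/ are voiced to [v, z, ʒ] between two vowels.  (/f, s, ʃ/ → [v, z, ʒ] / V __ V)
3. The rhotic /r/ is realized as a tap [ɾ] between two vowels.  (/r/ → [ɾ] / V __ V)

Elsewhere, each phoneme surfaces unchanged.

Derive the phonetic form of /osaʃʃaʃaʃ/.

[ozaʃʃaʒaʃ]

/s/ (between /o/ and /a/) occurs between two vowels → [z] by rule 2.
/ʃ/ (between /a/ and /ʃ/): rule 2 targets it, but not between two vowels → unchanged [ʃ].
/ʃ/ (between /ʃ/ and /a/) fails the environment for rule 2, so it stays [ʃ].
/ʃ/ — between /a/ and /a/, between two vowels — surfaces as [ʒ] (rule 2).
/ʃ/ (word-final) fails the environment for rule 2, so it stays [ʃ].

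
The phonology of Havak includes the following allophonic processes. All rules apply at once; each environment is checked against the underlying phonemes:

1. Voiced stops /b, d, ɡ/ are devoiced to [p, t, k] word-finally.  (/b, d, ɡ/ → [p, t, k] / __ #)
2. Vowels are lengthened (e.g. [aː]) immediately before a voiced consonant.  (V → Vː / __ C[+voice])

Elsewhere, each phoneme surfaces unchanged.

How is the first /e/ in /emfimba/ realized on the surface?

/e/ — word-initial, before a voiced consonant — surfaces as [eː] (rule 2).

[eː]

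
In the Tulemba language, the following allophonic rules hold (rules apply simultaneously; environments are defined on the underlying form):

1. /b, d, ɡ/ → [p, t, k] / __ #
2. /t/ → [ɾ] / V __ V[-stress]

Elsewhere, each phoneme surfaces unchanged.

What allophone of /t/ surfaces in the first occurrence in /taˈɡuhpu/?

/t/ (word-initial) fails the environment for rule 2, so it stays [t].

[t]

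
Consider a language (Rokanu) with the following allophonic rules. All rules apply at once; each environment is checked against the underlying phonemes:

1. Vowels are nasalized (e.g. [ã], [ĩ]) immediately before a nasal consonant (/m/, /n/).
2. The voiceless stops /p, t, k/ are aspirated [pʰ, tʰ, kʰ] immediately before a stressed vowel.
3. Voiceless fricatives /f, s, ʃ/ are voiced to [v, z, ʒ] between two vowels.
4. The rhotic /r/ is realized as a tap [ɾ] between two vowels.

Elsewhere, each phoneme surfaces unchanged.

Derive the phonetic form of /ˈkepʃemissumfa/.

/k/ (word-initial) occurs immediately before a stressed vowel → [kʰ] by rule 2.
/e/ (between /k/ and /p/): rule 1 targets it, but not before a nasal consonant → unchanged [e].
/p/ — between /e/ and /ʃ/; rule 2 does not apply here → [p].
/ʃ/ (between /p/ and /e/) is in the target of rule 3 but the environment (between two vowels) is not met → [ʃ].
/e/ meets the environment for rule 1 (before a nasal consonant) → [ẽ].
/m/ stays [m].
/i/ (between /m/ and /s/) is in the target of rule 1 but the environment (before a nasal consonant) is not met → [i].
/s/ (between /i/ and /s/) is in the target of rule 3 but the environment (between two vowels) is not met → [s].
/s/ (between /s/ and /u/): rule 3 targets it, but not between two vowels → unchanged [s].
/u/ (between /s/ and /m/): before a nasal consonant, so rule 1 applies → [ũ].
/m/ (between /u/ and /f/) is unaffected → [m].
/f/ (between /m/ and /a/) fails the environment for rule 3, so it stays [f].
/a/ (word-final): rule 1 targets it, but not before a nasal consonant → unchanged [a].

[ˈkʰepʃẽmissũmfa]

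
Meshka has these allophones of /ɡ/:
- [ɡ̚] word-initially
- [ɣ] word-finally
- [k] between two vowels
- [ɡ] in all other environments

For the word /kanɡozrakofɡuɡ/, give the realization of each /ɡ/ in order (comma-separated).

Occurrence 1 (position 4): no conditioning environment matches → elsewhere allophone [ɡ].
Occurrence 2 (position 12): no conditioning environment matches → elsewhere allophone [ɡ].
Occurrence 3 (position 14): word-finally → [ɣ].

[ɡ], [ɡ], [ɣ]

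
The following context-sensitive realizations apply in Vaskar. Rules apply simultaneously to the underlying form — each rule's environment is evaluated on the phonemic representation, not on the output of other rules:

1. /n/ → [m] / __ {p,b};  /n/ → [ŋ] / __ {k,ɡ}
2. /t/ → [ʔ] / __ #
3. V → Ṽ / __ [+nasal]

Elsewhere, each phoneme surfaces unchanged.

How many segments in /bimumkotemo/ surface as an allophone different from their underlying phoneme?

3

Segments that undergo a rule: /i/ → [ĩ] (rule 3); /u/ → [ũ] (rule 3); /e/ → [ẽ] (rule 3).
All other segments surface unchanged.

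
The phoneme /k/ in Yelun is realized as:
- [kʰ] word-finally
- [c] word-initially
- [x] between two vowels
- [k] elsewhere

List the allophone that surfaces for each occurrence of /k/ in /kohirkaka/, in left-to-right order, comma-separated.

[c], [k], [x]

Occurrence 1 (position 1): word-initially → [c].
Occurrence 2 (position 6): no conditioning environment matches → elsewhere allophone [k].
Occurrence 3 (position 8): between two vowels → [x].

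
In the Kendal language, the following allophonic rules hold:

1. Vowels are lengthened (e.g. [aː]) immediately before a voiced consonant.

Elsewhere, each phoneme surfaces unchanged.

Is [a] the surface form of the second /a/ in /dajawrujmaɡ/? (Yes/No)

No

/a/ (between /j/ and /w/): before a voiced consonant, so rule 1 applies → [aː].
The actual realization is [aː], not [a].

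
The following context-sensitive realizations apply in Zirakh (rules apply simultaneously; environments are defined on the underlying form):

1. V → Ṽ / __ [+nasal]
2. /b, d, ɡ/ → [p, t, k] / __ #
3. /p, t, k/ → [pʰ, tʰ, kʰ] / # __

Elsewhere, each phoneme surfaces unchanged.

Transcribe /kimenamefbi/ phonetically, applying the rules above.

/k/ (word-initial) occurs word-initially → [kʰ] by rule 3.
/i/ meets the environment for rule 1 (before a nasal consonant) → [ĩ].
/e/ (between /m/ and /n/) occurs before a nasal consonant → [ẽ] by rule 1.
/a/ (between /n/ and /m/): before a nasal consonant, so rule 1 applies → [ã].
/e/ — between /m/ and /f/; rule 1 does not apply here → [e].
/b/ (between /f/ and /i/): rule 2 targets it, but not word-finally → unchanged [b].
/i/ (word-final) is in the target of rule 1 but the environment (before a nasal consonant) is not met → [i].

[kʰĩmẽnãmefbi]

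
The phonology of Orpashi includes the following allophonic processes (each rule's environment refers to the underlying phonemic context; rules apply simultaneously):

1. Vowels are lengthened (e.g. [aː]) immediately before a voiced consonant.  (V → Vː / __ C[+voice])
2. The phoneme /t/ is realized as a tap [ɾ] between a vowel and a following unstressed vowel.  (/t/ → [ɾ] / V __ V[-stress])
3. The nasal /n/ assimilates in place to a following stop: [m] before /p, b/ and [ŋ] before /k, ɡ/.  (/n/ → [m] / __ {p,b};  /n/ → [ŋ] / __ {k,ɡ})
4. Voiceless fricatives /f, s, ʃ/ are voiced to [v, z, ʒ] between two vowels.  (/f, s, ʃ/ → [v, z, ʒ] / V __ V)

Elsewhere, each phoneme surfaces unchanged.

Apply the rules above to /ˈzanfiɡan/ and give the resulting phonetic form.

[ˈzaːnfiːɡaːn]

/a/ — between /z/ and /n/, before a voiced consonant — surfaces as [aː] (rule 1).
/n/ (between /a/ and /f/) fails the environment for rule 3, so it stays [n].
/f/ (between /n/ and /i/): rule 4 targets it, but not between two vowels → unchanged [f].
/i/ (between /f/ and /ɡ/) occurs before a voiced consonant → [iː] by rule 1.
/a/ (between /ɡ/ and /n/) occurs before a voiced consonant → [aː] by rule 1.
/n/ (word-final): rule 3 targets it, but not before a labial or velar stop → unchanged [n].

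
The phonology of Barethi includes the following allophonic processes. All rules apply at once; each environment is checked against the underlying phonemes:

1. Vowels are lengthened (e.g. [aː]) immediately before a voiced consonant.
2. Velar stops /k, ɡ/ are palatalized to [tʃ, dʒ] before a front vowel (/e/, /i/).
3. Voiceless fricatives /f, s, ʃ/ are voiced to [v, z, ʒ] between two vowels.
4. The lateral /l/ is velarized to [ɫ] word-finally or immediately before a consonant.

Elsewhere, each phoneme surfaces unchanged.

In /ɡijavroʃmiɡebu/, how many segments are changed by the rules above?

6

Segments that undergo a rule: /ɡ/ → [dʒ] (rule 2); /i/ → [iː] (rule 1); /a/ → [aː] (rule 1); /i/ → [iː] (rule 1); /ɡ/ → [dʒ] (rule 2); /e/ → [eː] (rule 1).
All other segments surface unchanged.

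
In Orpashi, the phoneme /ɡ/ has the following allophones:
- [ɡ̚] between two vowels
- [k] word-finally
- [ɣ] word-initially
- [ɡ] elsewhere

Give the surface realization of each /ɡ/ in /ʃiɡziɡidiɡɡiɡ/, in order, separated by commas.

[ɡ], [ɡ̚], [ɡ], [ɡ], [k]

Occurrence 1 (position 3): no conditioning environment matches → elsewhere allophone [ɡ].
Occurrence 2 (position 6): between two vowels → [ɡ̚].
Occurrence 3 (position 10): no conditioning environment matches → elsewhere allophone [ɡ].
Occurrence 4 (position 11): no conditioning environment matches → elsewhere allophone [ɡ].
Occurrence 5 (position 13): word-finally → [k].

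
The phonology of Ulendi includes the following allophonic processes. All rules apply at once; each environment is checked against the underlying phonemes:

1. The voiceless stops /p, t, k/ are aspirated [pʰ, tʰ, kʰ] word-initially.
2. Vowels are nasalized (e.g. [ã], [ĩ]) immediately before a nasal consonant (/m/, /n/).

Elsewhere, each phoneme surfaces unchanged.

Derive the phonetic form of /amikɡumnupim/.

/a/ meets the environment for rule 2 (before a nasal consonant) → [ã].
/i/ — between /m/ and /k/; rule 2 does not apply here → [i].
/k/ (between /i/ and /ɡ/): rule 1 targets it, but not word-initially → unchanged [k].
/u/ — between /ɡ/ and /m/, before a nasal consonant — surfaces as [ũ] (rule 2).
/u/ — between /n/ and /p/; rule 2 does not apply here → [u].
/p/ — between /u/ and /i/; rule 1 does not apply here → [p].
Rule 2 applies to /i/ (between /p/ and /m/: before a nasal consonant) → [ĩ].

[ãmikɡũmnupĩm]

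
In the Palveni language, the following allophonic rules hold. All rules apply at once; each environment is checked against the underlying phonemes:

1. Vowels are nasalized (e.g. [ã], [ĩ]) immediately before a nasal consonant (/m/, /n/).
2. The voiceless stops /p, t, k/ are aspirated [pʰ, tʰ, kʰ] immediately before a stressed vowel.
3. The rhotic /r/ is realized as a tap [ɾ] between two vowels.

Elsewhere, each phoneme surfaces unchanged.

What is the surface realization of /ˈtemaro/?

Rule 2 applies to /t/ (word-initial: immediately before a stressed vowel) → [tʰ].
/e/ — between /t/ and /m/, before a nasal consonant — surfaces as [ẽ] (rule 1).
/m/ (between /e/ and /a/): no rule targets it → [m].
/a/ (between /m/ and /r/): rule 1 targets it, but not before a nasal consonant → unchanged [a].
/r/ meets the environment for rule 3 (between two vowels) → [ɾ].
/o/ (word-final) fails the environment for rule 1, so it stays [o].

[ˈtʰẽmaɾo]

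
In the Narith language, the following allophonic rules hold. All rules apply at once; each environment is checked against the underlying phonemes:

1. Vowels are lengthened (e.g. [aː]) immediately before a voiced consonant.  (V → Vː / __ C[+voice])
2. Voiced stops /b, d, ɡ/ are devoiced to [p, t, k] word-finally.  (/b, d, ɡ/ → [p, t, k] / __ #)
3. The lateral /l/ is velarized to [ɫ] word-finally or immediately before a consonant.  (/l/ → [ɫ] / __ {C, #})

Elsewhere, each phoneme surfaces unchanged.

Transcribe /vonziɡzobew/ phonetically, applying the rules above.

/v/ stays [v].
/o/ (between /v/ and /n/) occurs before a voiced consonant → [oː] by rule 1.
/n/ stays [n].
/z/ (between /n/ and /i/) is unaffected → [z].
Rule 1 applies to /i/ (between /z/ and /ɡ/: before a voiced consonant) → [iː].
/ɡ/ (between /i/ and /z/) is in the target of rule 2 but the environment (word-finally) is not met → [ɡ].
/z/ (between /ɡ/ and /o/): no rule targets it → [z].
/o/ (between /z/ and /b/): before a voiced consonant, so rule 1 applies → [oː].
/b/ — between /o/ and /e/; rule 2 does not apply here → [b].
/e/ (between /b/ and /w/) occurs before a voiced consonant → [eː] by rule 1.
/w/ (word-final): no rule targets it → [w].

[voːnziːɡzoːbeːw]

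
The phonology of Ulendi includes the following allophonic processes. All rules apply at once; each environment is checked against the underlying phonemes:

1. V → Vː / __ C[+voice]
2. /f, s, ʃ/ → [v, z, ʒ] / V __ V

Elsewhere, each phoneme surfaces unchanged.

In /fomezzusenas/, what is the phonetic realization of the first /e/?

[eː]

/e/ meets the environment for rule 1 (before a voiced consonant) → [eː].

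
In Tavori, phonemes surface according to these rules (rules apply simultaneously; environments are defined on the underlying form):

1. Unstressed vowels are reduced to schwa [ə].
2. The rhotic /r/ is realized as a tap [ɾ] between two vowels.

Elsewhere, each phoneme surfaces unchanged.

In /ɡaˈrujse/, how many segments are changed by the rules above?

Segments that undergo a rule: /a/ → [ə] (rule 1); /r/ → [ɾ] (rule 2); /e/ → [ə] (rule 1).
All other segments surface unchanged.

3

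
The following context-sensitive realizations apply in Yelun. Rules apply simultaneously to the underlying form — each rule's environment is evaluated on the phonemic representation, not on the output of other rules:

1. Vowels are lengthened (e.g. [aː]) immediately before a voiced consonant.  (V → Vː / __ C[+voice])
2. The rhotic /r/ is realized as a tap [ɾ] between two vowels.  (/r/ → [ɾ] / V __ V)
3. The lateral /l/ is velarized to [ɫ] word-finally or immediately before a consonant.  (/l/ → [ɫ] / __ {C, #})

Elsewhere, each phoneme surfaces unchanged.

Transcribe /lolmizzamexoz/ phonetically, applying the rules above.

[loːɫmiːzzaːmexoːz]

/l/ (word-initial): rule 3 targets it, but not word-finally or immediately before a consonant → unchanged [l].
/o/ (between /l/ and /l/): before a voiced consonant, so rule 1 applies → [oː].
/l/ (between /o/ and /m/): word-finally or immediately before a consonant, so rule 3 applies → [ɫ].
/m/ (between /l/ and /i/): no rule targets it → [m].
/i/ — between /m/ and /z/, before a voiced consonant — surfaces as [iː] (rule 1).
/z/ (between /i/ and /z/) is unaffected → [z].
/z/ (between /z/ and /a/): no rule targets it → [z].
/a/ (between /z/ and /m/) occurs before a voiced consonant → [aː] by rule 1.
/m/ stays [m].
/e/ (between /m/ and /x/) is in the target of rule 1 but the environment (before a voiced consonant) is not met → [e].
/x/ — not in any rule's target class → [x].
/o/ (between /x/ and /z/): before a voiced consonant, so rule 1 applies → [oː].
/z/ (word-final): no rule targets it → [z].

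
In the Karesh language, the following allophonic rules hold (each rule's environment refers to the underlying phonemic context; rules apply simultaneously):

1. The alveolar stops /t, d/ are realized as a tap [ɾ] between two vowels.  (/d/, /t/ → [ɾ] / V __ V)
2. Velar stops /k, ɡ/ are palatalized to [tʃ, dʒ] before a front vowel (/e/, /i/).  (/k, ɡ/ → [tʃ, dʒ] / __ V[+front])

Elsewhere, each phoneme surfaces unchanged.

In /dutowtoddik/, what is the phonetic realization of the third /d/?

[d]

/d/ (between /d/ and /i/) is in the target of rule 1 but the environment (between two vowels) is not met → [d].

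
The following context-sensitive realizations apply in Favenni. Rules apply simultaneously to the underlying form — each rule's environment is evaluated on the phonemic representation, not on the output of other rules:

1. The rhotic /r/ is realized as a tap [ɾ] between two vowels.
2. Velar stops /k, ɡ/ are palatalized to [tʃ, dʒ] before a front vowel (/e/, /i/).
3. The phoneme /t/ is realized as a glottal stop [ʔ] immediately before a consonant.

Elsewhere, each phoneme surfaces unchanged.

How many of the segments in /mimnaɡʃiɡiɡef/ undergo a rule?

Segments that undergo a rule: /ɡ/ → [dʒ] (rule 2); /ɡ/ → [dʒ] (rule 2).
All other segments surface unchanged.

2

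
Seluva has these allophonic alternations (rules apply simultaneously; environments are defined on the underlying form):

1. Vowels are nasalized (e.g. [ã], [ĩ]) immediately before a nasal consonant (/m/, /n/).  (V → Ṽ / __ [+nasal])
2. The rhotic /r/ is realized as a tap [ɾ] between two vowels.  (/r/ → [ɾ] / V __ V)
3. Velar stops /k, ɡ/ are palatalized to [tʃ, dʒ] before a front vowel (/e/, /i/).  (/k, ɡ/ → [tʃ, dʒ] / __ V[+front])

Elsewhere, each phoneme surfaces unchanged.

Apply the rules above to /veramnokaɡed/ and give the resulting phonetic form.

/e/ (between /v/ and /r/) is in the target of rule 1 but the environment (before a nasal consonant) is not met → [e].
Rule 2 applies to /r/ (between /e/ and /a/: between two vowels) → [ɾ].
/a/ meets the environment for rule 1 (before a nasal consonant) → [ã].
/o/ — between /n/ and /k/; rule 1 does not apply here → [o].
/k/ (between /o/ and /a/): rule 3 targets it, but not before a front vowel → unchanged [k].
/a/ — between /k/ and /ɡ/; rule 1 does not apply here → [a].
/ɡ/ — between /a/ and /e/, before a front vowel — surfaces as [dʒ] (rule 3).
/e/ (between /ɡ/ and /d/): rule 1 targets it, but not before a nasal consonant → unchanged [e].

[veɾãmnokadʒed]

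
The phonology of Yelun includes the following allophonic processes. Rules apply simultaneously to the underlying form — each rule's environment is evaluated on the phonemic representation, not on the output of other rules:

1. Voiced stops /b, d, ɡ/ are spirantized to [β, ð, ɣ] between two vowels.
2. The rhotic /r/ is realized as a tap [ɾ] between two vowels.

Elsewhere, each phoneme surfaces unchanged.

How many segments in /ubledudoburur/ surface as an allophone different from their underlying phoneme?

4

Segments that undergo a rule: /d/ → [ð] (rule 1); /d/ → [ð] (rule 1); /b/ → [β] (rule 1); /r/ → [ɾ] (rule 2).
All other segments surface unchanged.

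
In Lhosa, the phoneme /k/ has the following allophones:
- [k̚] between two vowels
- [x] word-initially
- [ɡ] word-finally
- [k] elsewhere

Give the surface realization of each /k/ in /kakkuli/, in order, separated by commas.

[x], [k], [k]

Occurrence 1 (position 1): word-initially → [x].
Occurrence 2 (position 3): no conditioning environment matches → elsewhere allophone [k].
Occurrence 3 (position 4): no conditioning environment matches → elsewhere allophone [k].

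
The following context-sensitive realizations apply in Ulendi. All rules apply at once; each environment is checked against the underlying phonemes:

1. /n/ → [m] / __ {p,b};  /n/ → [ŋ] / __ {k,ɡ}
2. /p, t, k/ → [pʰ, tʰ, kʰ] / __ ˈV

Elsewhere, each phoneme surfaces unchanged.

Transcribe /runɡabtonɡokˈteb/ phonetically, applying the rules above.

/r/ — not in any rule's target class → [r].
/u/ (between /r/ and /n/): no rule targets it → [u].
/n/ — between /u/ and /ɡ/, before a labial or velar stop — surfaces as [ŋ] (rule 1).
/ɡ/ — not in any rule's target class → [ɡ].
/a/ (between /ɡ/ and /b/) is unaffected → [a].
/b/ — not in any rule's target class → [b].
/t/ (between /b/ and /o/) fails the environment for rule 2, so it stays [t].
/o/ — not in any rule's target class → [o].
Rule 1 applies to /n/ (between /o/ and /ɡ/: before a labial or velar stop) → [ŋ].
/ɡ/ (between /n/ and /o/) is unaffected → [ɡ].
/o/ (between /ɡ/ and /k/): no rule targets it → [o].
/k/ (between /o/ and /t/) is in the target of rule 2 but the environment (immediately before a stressed vowel) is not met → [k].
Rule 2 applies to /t/ (between /k/ and /e/: immediately before a stressed vowel) → [tʰ].
/e/ (between /t/ and /b/): no rule targets it → [e].
/b/ — not in any rule's target class → [b].

[ruŋɡabtoŋɡokˈtʰeb]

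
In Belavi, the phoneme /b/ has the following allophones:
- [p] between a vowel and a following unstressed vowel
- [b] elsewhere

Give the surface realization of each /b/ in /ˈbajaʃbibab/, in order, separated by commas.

[b], [b], [p], [b]

Occurrence 1 (position 1): no conditioning environment matches → elsewhere allophone [b].
Occurrence 2 (position 6): no conditioning environment matches → elsewhere allophone [b].
Occurrence 3 (position 8): between a vowel and a following unstressed vowel → [p].
Occurrence 4 (position 10): no conditioning environment matches → elsewhere allophone [b].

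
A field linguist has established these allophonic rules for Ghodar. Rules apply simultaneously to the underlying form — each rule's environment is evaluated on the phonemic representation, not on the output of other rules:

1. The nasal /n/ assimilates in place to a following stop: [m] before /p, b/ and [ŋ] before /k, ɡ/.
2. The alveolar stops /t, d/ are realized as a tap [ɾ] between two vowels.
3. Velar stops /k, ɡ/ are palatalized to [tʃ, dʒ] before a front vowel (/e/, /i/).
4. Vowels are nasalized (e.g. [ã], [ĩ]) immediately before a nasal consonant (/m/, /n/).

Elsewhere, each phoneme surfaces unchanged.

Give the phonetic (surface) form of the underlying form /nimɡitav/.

/n/ (word-initial) is in the target of rule 1 but the environment (before a labial or velar stop) is not met → [n].
/i/ (between /n/ and /m/): before a nasal consonant, so rule 4 applies → [ĩ].
/m/ stays [m].
/ɡ/ — between /m/ and /i/, before a front vowel — surfaces as [dʒ] (rule 3).
/i/ — between /ɡ/ and /t/; rule 4 does not apply here → [i].
/t/ (between /i/ and /a/): between two vowels, so rule 2 applies → [ɾ].
/a/ (between /t/ and /v/) is in the target of rule 4 but the environment (before a nasal consonant) is not met → [a].
/v/ (word-final): no rule targets it → [v].

[nĩmdʒiɾav]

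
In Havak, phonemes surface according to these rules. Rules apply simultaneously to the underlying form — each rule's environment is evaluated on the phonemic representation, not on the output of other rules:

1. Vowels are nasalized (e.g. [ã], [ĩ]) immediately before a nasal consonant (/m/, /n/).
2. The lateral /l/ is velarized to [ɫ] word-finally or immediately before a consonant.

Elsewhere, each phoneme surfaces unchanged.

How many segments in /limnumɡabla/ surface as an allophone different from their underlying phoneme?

Segments that undergo a rule: /i/ → [ĩ] (rule 1); /u/ → [ũ] (rule 1).
All other segments surface unchanged.

2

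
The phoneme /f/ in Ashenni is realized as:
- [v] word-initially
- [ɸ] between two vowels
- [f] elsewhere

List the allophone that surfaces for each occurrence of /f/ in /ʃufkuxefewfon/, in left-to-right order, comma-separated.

Occurrence 1 (position 3): no conditioning environment matches → elsewhere allophone [f].
Occurrence 2 (position 8): between two vowels → [ɸ].
Occurrence 3 (position 11): no conditioning environment matches → elsewhere allophone [f].

[f], [ɸ], [f]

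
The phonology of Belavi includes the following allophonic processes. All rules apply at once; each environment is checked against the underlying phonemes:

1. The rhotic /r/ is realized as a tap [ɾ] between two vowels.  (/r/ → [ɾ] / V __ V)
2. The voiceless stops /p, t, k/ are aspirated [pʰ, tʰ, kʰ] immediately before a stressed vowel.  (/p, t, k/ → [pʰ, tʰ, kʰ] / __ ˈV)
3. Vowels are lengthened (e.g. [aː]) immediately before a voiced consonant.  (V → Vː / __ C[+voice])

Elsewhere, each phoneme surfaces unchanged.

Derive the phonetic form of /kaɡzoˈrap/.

/k/ (word-initial) fails the environment for rule 2, so it stays [k].
/a/ (between /k/ and /ɡ/): before a voiced consonant, so rule 3 applies → [aː].
/o/ — between /z/ and /r/, before a voiced consonant — surfaces as [oː] (rule 3).
/r/ (between /o/ and /a/): between two vowels, so rule 1 applies → [ɾ].
/a/ — between /r/ and /p/; rule 3 does not apply here → [a].
/p/ (word-final) is in the target of rule 2 but the environment (immediately before a stressed vowel) is not met → [p].

[kaːɡzoːˈɾap]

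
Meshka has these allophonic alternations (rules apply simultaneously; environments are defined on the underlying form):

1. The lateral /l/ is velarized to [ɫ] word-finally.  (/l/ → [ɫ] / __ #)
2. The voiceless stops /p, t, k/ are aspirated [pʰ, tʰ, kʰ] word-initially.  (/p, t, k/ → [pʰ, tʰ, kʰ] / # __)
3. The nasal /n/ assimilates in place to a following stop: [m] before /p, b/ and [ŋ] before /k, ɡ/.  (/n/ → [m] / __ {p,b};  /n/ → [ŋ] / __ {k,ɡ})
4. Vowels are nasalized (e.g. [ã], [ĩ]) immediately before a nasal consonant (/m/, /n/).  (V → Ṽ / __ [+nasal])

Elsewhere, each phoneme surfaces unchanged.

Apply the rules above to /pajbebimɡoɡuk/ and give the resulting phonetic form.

/p/ meets the environment for rule 2 (word-initially) → [pʰ].
/a/ (between /p/ and /j/) is in the target of rule 4 but the environment (before a nasal consonant) is not met → [a].
/j/ — not in any rule's target class → [j].
/b/ stays [b].
/e/ (between /b/ and /b/) is in the target of rule 4 but the environment (before a nasal consonant) is not met → [e].
/b/ (between /e/ and /i/) is unaffected → [b].
/i/ (between /b/ and /m/): before a nasal consonant, so rule 4 applies → [ĩ].
/m/ stays [m].
/ɡ/ (between /m/ and /o/): no rule targets it → [ɡ].
/o/ (between /ɡ/ and /ɡ/): rule 4 targets it, but not before a nasal consonant → unchanged [o].
/ɡ/ (between /o/ and /u/) is unaffected → [ɡ].
/u/ (between /ɡ/ and /k/) is in the target of rule 4 but the environment (before a nasal consonant) is not met → [u].
/k/ (word-final): rule 2 targets it, but not word-initially → unchanged [k].

[pʰajbebĩmɡoɡuk]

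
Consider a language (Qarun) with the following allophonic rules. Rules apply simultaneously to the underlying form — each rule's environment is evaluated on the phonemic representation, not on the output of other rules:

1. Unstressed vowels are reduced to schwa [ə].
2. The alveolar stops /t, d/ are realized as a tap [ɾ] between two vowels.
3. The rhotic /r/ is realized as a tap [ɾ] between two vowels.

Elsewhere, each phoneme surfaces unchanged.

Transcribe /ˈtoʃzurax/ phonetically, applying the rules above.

[ˈtoʃzəɾəx]

/t/ (word-initial) is in the target of rule 2 but the environment (between two vowels) is not met → [t].
/o/ (between /t/ and /ʃ/): rule 1 targets it, but not in an unstressed syllable → unchanged [o].
/ʃ/ — not in any rule's target class → [ʃ].
/z/ (between /ʃ/ and /u/): no rule targets it → [z].
/u/ (between /z/ and /r/): in an unstressed syllable, so rule 1 applies → [ə].
/r/ (between /u/ and /a/): between two vowels, so rule 3 applies → [ɾ].
/a/ — between /r/ and /x/, in an unstressed syllable — surfaces as [ə] (rule 1).
/x/ — not in any rule's target class → [x].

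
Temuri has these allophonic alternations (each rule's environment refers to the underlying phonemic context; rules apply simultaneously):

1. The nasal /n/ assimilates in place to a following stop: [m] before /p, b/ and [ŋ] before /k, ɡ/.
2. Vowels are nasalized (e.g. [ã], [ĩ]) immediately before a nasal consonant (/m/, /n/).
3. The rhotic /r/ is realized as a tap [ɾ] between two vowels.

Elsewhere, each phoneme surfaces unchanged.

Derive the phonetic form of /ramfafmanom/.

[rãmfafmãnõm]

/r/ (word-initial): rule 3 targets it, but not between two vowels → unchanged [r].
/a/ meets the environment for rule 2 (before a nasal consonant) → [ã].
/m/ stays [m].
/f/ (between /m/ and /a/): no rule targets it → [f].
/a/ (between /f/ and /f/) is in the target of rule 2 but the environment (before a nasal consonant) is not met → [a].
/f/ (between /a/ and /m/) is unaffected → [f].
/m/ stays [m].
/a/ (between /m/ and /n/): before a nasal consonant, so rule 2 applies → [ã].
/n/ (between /a/ and /o/) fails the environment for rule 1, so it stays [n].
/o/ — between /n/ and /m/, before a nasal consonant — surfaces as [õ] (rule 2).
/m/ — not in any rule's target class → [m].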